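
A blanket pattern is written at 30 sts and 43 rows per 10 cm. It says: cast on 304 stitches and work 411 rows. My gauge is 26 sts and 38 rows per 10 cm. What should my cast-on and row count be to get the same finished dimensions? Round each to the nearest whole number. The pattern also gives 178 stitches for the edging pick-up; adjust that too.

Cast on 263 stitches; work 363 rows; edging pick-up 154 stitches.

Stitches: 304 × 26/30 = 263.47 → 263.
Rows: 411 × 38/43 = 363.21 → 363.
edging pick-up: 178 × 26/30 = 154.27 → 154.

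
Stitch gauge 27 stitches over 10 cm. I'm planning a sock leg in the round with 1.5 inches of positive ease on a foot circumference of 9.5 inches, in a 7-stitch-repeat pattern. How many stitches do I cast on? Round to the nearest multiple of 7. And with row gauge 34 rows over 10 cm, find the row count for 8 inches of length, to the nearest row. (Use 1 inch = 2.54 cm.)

Finished = 9.5 + 1.5 = 11 inches.
11 inches × 2.54 = 27.94 cm.
27/10 = 2.7 sts per cm; 27.94 × 2.7 = 75.44 sts.
Nearest multiple of 7 → 77.
8 inches = 20.32 cm; × 3.4 = 69.09 → 69 rows.

Cast on 77 stitches; work 69 rows.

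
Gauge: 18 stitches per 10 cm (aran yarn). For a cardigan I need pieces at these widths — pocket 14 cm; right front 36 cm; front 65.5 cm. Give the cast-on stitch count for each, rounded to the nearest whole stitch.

pocket 25; right front 65; front 118.

Rate = 18/10 = 1.8 sts per cm.
pocket: 14 × 1.8 = 25.20 → 25.
right front: 36 × 1.8 = 64.80 → 65.
front: 65.5 × 1.8 = 117.90 → 118.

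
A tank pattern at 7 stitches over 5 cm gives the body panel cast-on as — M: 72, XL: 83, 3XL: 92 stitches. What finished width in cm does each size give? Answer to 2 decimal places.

7/5 = 1.4 sts per cm.
M: 72 / 1.4 = 51.429 → 51.43 cm.
XL: 83 / 1.4 = 59.286 → 59.29 cm.
3XL: 92 / 1.4 = 65.714 → 65.71 cm.

M 51.43 cm; XL 59.29 cm; 3XL 65.71 cm.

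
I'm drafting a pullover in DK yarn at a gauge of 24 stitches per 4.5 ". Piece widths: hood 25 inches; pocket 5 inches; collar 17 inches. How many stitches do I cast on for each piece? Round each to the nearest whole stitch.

Rate = 24/4.5 = 5.333 sts per in.
hood: 25 × 5.333 = 133.33 → 133.
pocket: 5 × 5.333 = 26.67 → 27.
collar: 17 × 5.333 = 90.67 → 91.

hood 133; pocket 27; collar 91.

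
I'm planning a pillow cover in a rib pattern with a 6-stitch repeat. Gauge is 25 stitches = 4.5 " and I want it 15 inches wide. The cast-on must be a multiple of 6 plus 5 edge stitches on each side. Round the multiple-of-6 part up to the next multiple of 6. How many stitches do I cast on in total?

CO 88 sts.

25 / 4.5 = 5.556 sts per inch.
15 × 5.556 = 83.33 sts.
Less 10 edge sts → 73.33 for the repeat.
Next multiple of 6: 78.
Add back 10 edge sts → 88.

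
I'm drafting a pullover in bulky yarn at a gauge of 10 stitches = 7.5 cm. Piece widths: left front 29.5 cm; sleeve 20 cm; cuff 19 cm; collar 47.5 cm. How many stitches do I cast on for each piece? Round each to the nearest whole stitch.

Rate = 10/7.5 = 1.333 sts per cm.
left front: 29.5 × 1.333 = 39.33 → 39.
sleeve: 20 × 1.333 = 26.67 → 27.
cuff: 19 × 1.333 = 25.33 → 25.
collar: 47.5 × 1.333 = 63.33 → 63.

left front 39; sleeve 27; cuff 25; collar 63.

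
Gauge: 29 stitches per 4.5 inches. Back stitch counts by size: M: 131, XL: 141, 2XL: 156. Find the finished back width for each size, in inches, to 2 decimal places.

M 20.33 inches; XL 21.88 inches; 2XL 24.21 inches.

29/4.5 = 6.444 sts per in.
M: 131 / 6.444 = 20.328 → 20.33 in.
XL: 141 / 6.444 = 21.879 → 21.88 in.
2XL: 156 / 6.444 = 24.207 → 24.21 in.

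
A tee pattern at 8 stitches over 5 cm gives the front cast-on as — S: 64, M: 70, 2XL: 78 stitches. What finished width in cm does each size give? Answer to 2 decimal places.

S 40.00 cm; M 43.75 cm; 2XL 48.75 cm.

8/5 = 1.6 sts per cm.
S: 64 / 1.6 = 40.000 → 40.00 cm.
M: 70 / 1.6 = 43.750 → 43.75 cm.
2XL: 78 / 1.6 = 48.750 → 48.75 cm.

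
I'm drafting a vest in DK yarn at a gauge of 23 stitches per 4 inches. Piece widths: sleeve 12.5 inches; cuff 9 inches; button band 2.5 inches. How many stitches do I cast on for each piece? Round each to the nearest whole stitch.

Rate = 23/4 = 5.75 sts per in.
sleeve: 12.5 × 5.75 = 71.88 → 72.
cuff: 9 × 5.75 = 51.75 → 52.
button band: 2.5 × 5.75 = 14.38 → 14.

sleeve 72; cuff 52; button band 14.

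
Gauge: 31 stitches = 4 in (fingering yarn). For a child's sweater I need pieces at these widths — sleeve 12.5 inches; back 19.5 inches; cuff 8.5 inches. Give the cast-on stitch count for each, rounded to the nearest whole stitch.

Rate = 31/4 = 7.75 sts per in.
sleeve: 12.5 × 7.75 = 96.88 → 97.
back: 19.5 × 7.75 = 151.12 → 151.
cuff: 8.5 × 7.75 = 65.88 → 66.

sleeve 97; back 151; cuff 66.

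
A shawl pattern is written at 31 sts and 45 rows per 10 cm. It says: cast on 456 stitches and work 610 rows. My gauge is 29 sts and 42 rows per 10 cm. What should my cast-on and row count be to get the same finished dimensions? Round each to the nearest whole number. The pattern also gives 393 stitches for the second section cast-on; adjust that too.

Stitches: 456 × 29/31 = 426.58 → 427.
Rows: 610 × 42/45 = 569.33 → 569.
second section cast-on: 393 × 29/31 = 367.65 → 368.

Cast on 427 stitches; work 569 rows; second section cast-on 368 stitches.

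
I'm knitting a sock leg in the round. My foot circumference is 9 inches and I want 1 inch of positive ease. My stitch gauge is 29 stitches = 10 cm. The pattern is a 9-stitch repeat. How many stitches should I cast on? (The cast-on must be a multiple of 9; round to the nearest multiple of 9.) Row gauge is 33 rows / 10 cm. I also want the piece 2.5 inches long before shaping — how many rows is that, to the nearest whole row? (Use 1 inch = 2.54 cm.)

Cast on 72 stitches; work 21 rows.

Finished = 9 + 1 = 10 inches.
10 inches × 2.54 = 25.40 cm.
29/10 = 2.9 sts per cm; 25.40 × 2.9 = 73.66 sts.
Nearest multiple of 9 → 72.
2.5 inches = 6.35 cm; × 3.3 = 20.95 → 21 rows.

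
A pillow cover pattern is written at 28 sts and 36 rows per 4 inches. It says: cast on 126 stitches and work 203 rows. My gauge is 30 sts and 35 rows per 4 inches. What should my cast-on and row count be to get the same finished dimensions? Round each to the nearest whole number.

Cast on 135 stitches; work 197 rows.

Stitches: 126 × 30/28 = 135.00 → 135.
Rows: 203 × 35/36 = 197.36 → 197.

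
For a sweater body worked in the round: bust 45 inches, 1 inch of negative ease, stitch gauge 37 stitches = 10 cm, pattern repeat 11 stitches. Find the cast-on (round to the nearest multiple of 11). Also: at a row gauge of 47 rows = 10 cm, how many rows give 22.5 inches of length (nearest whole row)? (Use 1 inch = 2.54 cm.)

Cast on 418 stitches; work 269 rows.

Finished = 45 − 1 = 44 inches.
44 inches × 2.54 = 111.76 cm.
37/10 = 3.7 sts per cm; 111.76 × 3.7 = 413.51 sts.
Nearest multiple of 11 → 418.
22.5 inches = 57.15 cm; × 4.7 = 268.61 → 269 rows.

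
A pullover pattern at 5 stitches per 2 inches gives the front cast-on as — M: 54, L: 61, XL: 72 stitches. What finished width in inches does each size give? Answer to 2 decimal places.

M 21.60 inches; L 24.40 inches; XL 28.80 inches.

5/2 = 2.5 sts per in.
M: 54 / 2.5 = 21.600 → 21.60 in.
L: 61 / 2.5 = 24.400 → 24.40 in.
XL: 72 / 2.5 = 28.800 → 28.80 in.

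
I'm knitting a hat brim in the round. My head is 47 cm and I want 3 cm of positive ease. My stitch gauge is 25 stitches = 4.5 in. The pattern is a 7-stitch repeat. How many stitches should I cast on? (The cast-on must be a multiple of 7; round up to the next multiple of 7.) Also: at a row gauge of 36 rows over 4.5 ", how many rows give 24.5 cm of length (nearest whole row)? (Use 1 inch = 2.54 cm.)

Finished = 47 + 3 = 50 cm.
50 cm × 1/2.54 = 19.69 inches.
25/4.5 = 5.556 sts per in; 19.69 × 5.556 = 109.36 sts.
Next multiple of 7 → 112.
24.5 cm = 9.65 inches; × 8 = 77.17 → 77 rows.

Cast on 112 stitches; work 77 rows.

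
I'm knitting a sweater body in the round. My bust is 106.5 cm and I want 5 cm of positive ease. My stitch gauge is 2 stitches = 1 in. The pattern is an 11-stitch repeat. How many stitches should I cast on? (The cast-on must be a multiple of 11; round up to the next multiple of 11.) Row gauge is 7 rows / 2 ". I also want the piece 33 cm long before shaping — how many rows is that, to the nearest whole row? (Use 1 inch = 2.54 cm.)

Finished = 106.5 + 5 = 111.5 cm.
111.5 cm × 1/2.54 = 43.90 inches.
2/1 = 2 sts per in; 43.90 × 2 = 87.80 sts.
Next multiple of 11 → 88.
33 cm = 12.99 inches; × 3.5 = 45.47 → 45 rows.

Cast on 88 stitches; work 45 rows.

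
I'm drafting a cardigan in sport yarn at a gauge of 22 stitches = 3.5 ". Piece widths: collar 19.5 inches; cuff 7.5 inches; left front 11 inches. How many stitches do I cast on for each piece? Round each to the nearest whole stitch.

collar 123; cuff 47; left front 69.

Rate = 22/3.5 = 6.286 sts per in.
collar: 19.5 × 6.286 = 122.57 → 123.
cuff: 7.5 × 6.286 = 47.14 → 47.
left front: 11 × 6.286 = 69.14 → 69.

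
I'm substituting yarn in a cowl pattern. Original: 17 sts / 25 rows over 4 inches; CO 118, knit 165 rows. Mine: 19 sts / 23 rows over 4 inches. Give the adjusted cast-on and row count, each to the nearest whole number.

Cast on 132 stitches; work 152 rows.

Stitches: 118 × 19/17 = 131.88 → 132.
Rows: 165 × 23/25 = 151.80 → 152.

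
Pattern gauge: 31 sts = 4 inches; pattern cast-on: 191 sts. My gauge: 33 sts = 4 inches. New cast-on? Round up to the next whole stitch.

204 stitches.

Scale factor = 33 / 31 = 1.065.
191 × 33 / 31 = 203.32 sts.
→ 204 sts.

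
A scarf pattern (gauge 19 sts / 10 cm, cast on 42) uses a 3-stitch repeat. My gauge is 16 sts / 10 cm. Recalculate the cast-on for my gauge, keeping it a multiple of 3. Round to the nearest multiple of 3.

42 × 16 / 19 = 35.37.
Nearest multiple of 3: 36.

36 stitches.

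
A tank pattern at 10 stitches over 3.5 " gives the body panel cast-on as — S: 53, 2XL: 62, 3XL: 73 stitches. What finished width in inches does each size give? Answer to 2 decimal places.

10/3.5 = 2.857 sts per in.
S: 53 / 2.857 = 18.550 → 18.55 in.
2XL: 62 / 2.857 = 21.700 → 21.70 in.
3XL: 73 / 2.857 = 25.550 → 25.55 in.

S 18.55 inches; 2XL 21.70 inches; 3XL 25.55 inches.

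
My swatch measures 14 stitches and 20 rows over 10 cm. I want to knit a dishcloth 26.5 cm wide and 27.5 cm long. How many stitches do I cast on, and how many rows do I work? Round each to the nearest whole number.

Stitch gauge = 14/10 = 1.4 sts/cm; 26.5 × 1.4 = 37.10 → 37 sts.
Row gauge = 20/10 = 2 rows/cm; 27.5 × 2 = 55.00 → 55 rows.

Cast on 37 stitches and work 55 rows.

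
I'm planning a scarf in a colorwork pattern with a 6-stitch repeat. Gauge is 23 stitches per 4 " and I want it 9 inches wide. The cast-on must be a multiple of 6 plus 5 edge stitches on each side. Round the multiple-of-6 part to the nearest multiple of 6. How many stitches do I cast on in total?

52 stitches.

23 / 4 = 5.75 sts per inch.
9 × 5.75 = 51.75 sts.
Less 10 edge sts → 41.75 for the repeat.
Nearest multiple of 6: 42.
Add back 10 edge sts → 52.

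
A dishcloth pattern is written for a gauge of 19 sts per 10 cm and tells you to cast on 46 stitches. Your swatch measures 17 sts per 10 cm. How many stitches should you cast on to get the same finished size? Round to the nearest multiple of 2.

CO 42 sts.

Scale factor = 17 / 19 = 0.895.
46 × 17 / 19 = 41.16 sts.
→ 42 sts.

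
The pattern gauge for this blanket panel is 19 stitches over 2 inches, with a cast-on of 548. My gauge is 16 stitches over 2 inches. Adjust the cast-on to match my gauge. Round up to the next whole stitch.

Scale factor = 16 / 19 = 0.842.
548 × 16 / 19 = 461.47 sts.
→ 462 sts.

CO 462 sts.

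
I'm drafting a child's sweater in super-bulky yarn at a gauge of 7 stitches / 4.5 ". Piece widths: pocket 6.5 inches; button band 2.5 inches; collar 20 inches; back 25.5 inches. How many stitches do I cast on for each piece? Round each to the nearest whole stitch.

pocket 10; button band 4; collar 31; back 40.

Rate = 7/4.5 = 1.556 sts per in.
pocket: 6.5 × 1.556 = 10.11 → 10.
button band: 2.5 × 1.556 = 3.89 → 4.
collar: 20 × 1.556 = 31.11 → 31.
back: 25.5 × 1.556 = 39.67 → 40.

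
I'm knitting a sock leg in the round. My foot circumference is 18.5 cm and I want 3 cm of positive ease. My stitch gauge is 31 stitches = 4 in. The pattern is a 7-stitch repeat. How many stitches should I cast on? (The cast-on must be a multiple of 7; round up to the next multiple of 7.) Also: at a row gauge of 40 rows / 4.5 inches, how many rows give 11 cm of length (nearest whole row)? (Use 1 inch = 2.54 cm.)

Cast on 70 stitches; work 38 rows.

Finished = 18.5 + 3 = 21.5 cm.
21.5 cm × 1/2.54 = 8.46 inches.
31/4 = 7.75 sts per in; 8.46 × 7.75 = 65.60 sts.
Next multiple of 7 → 70.
11 cm = 4.33 inches; × 8.889 = 38.50 → 38 rows.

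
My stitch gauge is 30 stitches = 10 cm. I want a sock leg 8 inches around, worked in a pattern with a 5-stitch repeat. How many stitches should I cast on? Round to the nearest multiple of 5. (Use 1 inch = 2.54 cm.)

8 in = 8 × 2.54 = 20.32 cm.
30 / 10 = 3 sts/cm.
20.32 × 3 = 60.96 sts.
→ 60.

CO 60 sts.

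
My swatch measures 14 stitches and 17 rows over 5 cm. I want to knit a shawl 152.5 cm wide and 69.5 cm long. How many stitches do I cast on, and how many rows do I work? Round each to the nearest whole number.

Stitch gauge = 14/5 = 2.8 sts/cm; 152.5 × 2.8 = 427.00 → 427 sts.
Row gauge = 17/5 = 3.4 rows/cm; 69.5 × 3.4 = 236.30 → 236 rows.

Cast on 427 stitches and work 236 rows.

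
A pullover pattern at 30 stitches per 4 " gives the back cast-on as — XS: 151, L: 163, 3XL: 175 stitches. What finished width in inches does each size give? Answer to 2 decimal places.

30/4 = 7.5 sts per in.
XS: 151 / 7.5 = 20.133 → 20.13 in.
L: 163 / 7.5 = 21.733 → 21.73 in.
3XL: 175 / 7.5 = 23.333 → 23.33 in.

XS 20.13 inches; L 21.73 inches; 3XL 23.33 inches.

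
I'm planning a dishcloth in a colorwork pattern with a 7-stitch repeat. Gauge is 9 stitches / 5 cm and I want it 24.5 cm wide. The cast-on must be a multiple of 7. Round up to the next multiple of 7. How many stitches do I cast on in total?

9 / 5 = 1.8 sts per cm.
24.5 × 1.8 = 44.10 sts.
Next multiple of 7: 49.

Cast on 49 stitches.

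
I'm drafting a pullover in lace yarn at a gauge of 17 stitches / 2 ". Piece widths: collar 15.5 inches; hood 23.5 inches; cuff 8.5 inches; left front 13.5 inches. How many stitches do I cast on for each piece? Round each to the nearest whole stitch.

Rate = 17/2 = 8.5 sts per in.
collar: 15.5 × 8.5 = 131.75 → 132.
hood: 23.5 × 8.5 = 199.75 → 200.
cuff: 8.5 × 8.5 = 72.25 → 72.
left front: 13.5 × 8.5 = 114.75 → 115.

collar 132; hood 200; cuff 72; left front 115.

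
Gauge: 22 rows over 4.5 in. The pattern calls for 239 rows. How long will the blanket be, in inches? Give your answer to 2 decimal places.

48.89 inches.

22 rows / 4.5 inch = 4.889 rows per inch.
239 / 4.889 = 48.886 inches.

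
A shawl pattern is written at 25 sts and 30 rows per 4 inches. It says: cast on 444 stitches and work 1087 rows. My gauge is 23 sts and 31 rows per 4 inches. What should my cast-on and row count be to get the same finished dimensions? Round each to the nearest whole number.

Stitches: 444 × 23/25 = 408.48 → 408.
Rows: 1087 × 31/30 = 1123.23 → 1123.

Cast on 408 stitches; work 1123 rows.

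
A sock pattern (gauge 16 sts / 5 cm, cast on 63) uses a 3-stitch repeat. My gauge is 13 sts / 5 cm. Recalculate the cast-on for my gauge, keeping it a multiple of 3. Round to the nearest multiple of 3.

63 × 13 / 16 = 51.19.
Nearest multiple of 3: 51.

Cast on 51 stitches.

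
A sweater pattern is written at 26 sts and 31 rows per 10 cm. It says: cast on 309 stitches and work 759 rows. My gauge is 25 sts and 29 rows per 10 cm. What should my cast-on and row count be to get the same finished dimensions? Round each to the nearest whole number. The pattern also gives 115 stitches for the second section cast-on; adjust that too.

Cast on 297 stitches; work 710 rows; second section cast-on 111 stitches.

Stitches: 309 × 25/26 = 297.12 → 297.
Rows: 759 × 29/31 = 710.03 → 710.
second section cast-on: 115 × 25/26 = 110.58 → 111.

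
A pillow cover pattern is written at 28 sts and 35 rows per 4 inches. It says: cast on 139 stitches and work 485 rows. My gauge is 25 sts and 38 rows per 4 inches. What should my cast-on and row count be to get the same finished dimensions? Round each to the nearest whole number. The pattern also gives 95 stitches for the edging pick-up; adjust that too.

Stitches: 139 × 25/28 = 124.11 → 124.
Rows: 485 × 38/35 = 526.57 → 527.
edging pick-up: 95 × 25/28 = 84.82 → 85.

Cast on 124 stitches; work 527 rows; edging pick-up 85 stitches.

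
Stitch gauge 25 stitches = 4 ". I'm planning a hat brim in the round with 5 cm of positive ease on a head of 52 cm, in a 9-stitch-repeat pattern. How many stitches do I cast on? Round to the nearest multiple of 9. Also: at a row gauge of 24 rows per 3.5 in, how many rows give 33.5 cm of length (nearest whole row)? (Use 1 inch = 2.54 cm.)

Cast on 144 stitches; work 90 rows.

Finished = 52 + 5 = 57 cm.
57 cm × 1/2.54 = 22.44 inches.
25/4 = 6.25 sts per in; 22.44 × 6.25 = 140.26 sts.
Nearest multiple of 9 → 144.
33.5 cm = 13.19 inches; × 6.857 = 90.44 → 90 rows.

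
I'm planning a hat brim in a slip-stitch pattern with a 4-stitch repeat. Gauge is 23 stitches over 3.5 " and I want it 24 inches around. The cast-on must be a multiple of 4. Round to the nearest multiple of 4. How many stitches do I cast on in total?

156 stitches.

23 / 3.5 = 6.571 sts per inch.
24 × 6.571 = 157.71 sts.
Nearest multiple of 4: 156.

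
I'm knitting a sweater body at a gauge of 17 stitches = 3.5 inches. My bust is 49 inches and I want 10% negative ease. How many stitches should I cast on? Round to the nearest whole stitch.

214 stitches.

Finished = 49 × 0.90 = 44.10 in.
17 / 3.5 = 4.857 sts per inch.
44.10 × 4.857 = 214.20 sts.
→ 214 sts.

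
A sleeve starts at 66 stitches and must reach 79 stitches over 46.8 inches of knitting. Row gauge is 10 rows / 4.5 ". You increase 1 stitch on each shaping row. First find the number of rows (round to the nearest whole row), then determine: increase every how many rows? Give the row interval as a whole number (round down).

Increase every 8th row.

Rows = 46.8 × 2.222 = 104.0 → 104 rows.
Stitches to add: 13 → 13 shaping rows (at 1 st each).
104 / 13 = 8.00 → every 8 rows.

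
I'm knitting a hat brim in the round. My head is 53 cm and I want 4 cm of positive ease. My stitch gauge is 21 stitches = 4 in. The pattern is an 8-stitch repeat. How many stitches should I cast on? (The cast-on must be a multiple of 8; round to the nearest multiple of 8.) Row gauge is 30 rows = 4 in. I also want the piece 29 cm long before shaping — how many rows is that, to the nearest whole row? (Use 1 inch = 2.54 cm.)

Finished = 53 + 4 = 57 cm.
57 cm × 1/2.54 = 22.44 inches.
21/4 = 5.25 sts per in; 22.44 × 5.25 = 117.81 sts.
Nearest multiple of 8 → 120.
29 cm = 11.42 inches; × 7.5 = 85.63 → 86 rows.

Cast on 120 stitches; work 86 rows.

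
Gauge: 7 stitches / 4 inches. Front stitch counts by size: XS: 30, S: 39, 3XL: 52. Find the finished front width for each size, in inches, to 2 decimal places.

7/4 = 1.75 sts per in.
XS: 30 / 1.75 = 17.143 → 17.14 in.
S: 39 / 1.75 = 22.286 → 22.29 in.
3XL: 52 / 1.75 = 29.714 → 29.71 in.

XS 17.14 inches; S 22.29 inches; 3XL 29.71 inches.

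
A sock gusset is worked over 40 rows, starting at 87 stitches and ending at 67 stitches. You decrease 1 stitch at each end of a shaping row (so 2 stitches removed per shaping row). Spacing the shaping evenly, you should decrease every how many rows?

Stitches to remove: |67 − 87| = 20.
Shaping rows needed: 20 / 2 = 10.
40 rows / 10 = every 4 rows.

Decrease every 4th row.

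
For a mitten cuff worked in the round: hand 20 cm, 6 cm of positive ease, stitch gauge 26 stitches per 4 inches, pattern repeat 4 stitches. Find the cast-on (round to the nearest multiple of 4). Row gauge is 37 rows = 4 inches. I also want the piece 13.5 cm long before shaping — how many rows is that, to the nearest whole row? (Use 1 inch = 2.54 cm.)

Cast on 68 stitches; work 49 rows.

Finished = 20 + 6 = 26 cm.
26 cm × 1/2.54 = 10.24 inches.
26/4 = 6.5 sts per in; 10.24 × 6.5 = 66.54 sts.
Nearest multiple of 4 → 68.
13.5 cm = 5.31 inches; × 9.25 = 49.16 → 49 rows.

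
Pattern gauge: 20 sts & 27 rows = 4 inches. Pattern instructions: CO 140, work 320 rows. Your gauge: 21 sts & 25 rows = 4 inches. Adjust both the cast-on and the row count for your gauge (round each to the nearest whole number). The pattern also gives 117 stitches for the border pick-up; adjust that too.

Stitches: 140 × 21/20 = 147.00 → 147.
Rows: 320 × 25/27 = 296.30 → 296.
border pick-up: 117 × 21/20 = 122.85 → 123.

Cast on 147 stitches; work 296 rows; border pick-up 123 stitches.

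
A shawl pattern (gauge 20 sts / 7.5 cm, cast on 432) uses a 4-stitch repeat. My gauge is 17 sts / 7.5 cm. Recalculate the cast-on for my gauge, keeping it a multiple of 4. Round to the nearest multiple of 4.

432 × 17 / 20 = 367.20.
Nearest multiple of 4: 368.

Cast on 368 stitches.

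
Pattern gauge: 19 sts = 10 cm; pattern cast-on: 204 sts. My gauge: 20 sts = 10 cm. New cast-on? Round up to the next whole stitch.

Scale factor = 20 / 19 = 1.053.
204 × 20 / 19 = 214.74 sts.
→ 215 sts.

215 stitches.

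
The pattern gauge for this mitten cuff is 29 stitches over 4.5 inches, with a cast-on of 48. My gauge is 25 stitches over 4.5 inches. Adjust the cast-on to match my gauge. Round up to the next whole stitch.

Scale factor = 25 / 29 = 0.862.
48 × 25 / 29 = 41.38 sts.
→ 42 sts.

42 stitches.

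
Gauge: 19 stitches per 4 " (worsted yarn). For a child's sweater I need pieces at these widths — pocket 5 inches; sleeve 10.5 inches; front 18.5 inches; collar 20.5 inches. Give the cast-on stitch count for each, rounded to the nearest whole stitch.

pocket 24; sleeve 50; front 88; collar 97.

Rate = 19/4 = 4.75 sts per in.
pocket: 5 × 4.75 = 23.75 → 24.
sleeve: 10.5 × 4.75 = 49.88 → 50.
front: 18.5 × 4.75 = 87.88 → 88.
collar: 20.5 × 4.75 = 97.38 → 97.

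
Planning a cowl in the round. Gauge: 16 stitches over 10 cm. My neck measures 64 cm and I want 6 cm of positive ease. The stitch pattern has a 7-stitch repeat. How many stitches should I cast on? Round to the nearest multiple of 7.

Finished = 64 + 6 = 70 cm.
16 / 10 = 1.6 sts/cm.
70 × 1.6 = 112.00 sts.
Nearest multiple of 7: 112.

CO 112 sts.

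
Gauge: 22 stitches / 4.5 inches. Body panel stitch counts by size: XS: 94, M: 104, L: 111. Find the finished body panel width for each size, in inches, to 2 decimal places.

XS 19.23 inches; M 21.27 inches; L 22.70 inches.

22/4.5 = 4.889 sts per in.
XS: 94 / 4.889 = 19.227 → 19.23 in.
M: 104 / 4.889 = 21.273 → 21.27 in.
L: 111 / 4.889 = 22.705 → 22.70 in.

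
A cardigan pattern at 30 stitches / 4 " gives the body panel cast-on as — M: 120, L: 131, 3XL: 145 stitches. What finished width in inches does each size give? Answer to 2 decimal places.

M 16.00 inches; L 17.47 inches; 3XL 19.33 inches.

30/4 = 7.5 sts per in.
M: 120 / 7.5 = 16.000 → 16.00 in.
L: 131 / 7.5 = 17.467 → 17.47 in.
3XL: 145 / 7.5 = 19.333 → 19.33 in.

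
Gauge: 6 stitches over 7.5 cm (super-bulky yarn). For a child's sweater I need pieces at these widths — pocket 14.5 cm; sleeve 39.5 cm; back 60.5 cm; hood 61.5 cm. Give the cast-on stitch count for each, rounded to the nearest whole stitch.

Rate = 6/7.5 = 0.8 sts per cm.
pocket: 14.5 × 0.8 = 11.60 → 12.
sleeve: 39.5 × 0.8 = 31.60 → 32.
back: 60.5 × 0.8 = 48.40 → 48.
hood: 61.5 × 0.8 = 49.20 → 49.

pocket 12; sleeve 32; back 48; hood 49.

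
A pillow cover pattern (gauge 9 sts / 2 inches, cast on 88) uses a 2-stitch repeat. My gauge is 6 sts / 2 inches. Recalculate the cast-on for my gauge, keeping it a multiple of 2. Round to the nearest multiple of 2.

88 × 6 / 9 = 58.67.
Nearest multiple of 2: 58.

Cast on 58 stitches.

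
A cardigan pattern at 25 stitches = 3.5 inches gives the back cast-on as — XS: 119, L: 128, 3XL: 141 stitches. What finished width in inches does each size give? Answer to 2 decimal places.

XS 16.66 inches; L 17.92 inches; 3XL 19.74 inches.

25/3.5 = 7.143 sts per in.
XS: 119 / 7.143 = 16.660 → 16.66 in.
L: 128 / 7.143 = 17.920 → 17.92 in.
3XL: 141 / 7.143 = 19.740 → 19.74 in.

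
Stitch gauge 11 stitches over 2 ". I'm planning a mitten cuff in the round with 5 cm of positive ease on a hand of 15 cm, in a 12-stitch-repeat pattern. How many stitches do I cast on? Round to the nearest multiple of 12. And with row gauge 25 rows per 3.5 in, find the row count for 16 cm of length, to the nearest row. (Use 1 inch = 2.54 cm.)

Finished = 15 + 5 = 20 cm.
20 cm × 1/2.54 = 7.87 inches.
11/2 = 5.5 sts per in; 7.87 × 5.5 = 43.31 sts.
Nearest multiple of 12 → 48.
16 cm = 6.30 inches; × 7.143 = 44.99 → 45 rows.

Cast on 48 stitches; work 45 rows.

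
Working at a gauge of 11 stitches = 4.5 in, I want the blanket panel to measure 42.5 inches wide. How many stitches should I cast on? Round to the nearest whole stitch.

Cast on 104 stitches.

11 stitches / 4.5 in = 2.444 stitches per inch.
42.5 × 2.444 = 103.89 stitches.
Round to nearest → 104.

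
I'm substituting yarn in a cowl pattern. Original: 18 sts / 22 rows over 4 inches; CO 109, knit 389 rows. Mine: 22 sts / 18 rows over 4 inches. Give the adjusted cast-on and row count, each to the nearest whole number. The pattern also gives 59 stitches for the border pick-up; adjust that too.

Cast on 133 stitches; work 318 rows; border pick-up 72 stitches.

Stitches: 109 × 22/18 = 133.22 → 133.
Rows: 389 × 18/22 = 318.27 → 318.
border pick-up: 59 × 22/18 = 72.11 → 72.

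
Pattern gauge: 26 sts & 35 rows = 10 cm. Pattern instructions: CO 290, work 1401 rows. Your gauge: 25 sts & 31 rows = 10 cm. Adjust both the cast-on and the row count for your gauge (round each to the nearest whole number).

Cast on 279 stitches; work 1241 rows.

Stitches: 290 × 25/26 = 278.85 → 279.
Rows: 1401 × 31/35 = 1240.89 → 1241.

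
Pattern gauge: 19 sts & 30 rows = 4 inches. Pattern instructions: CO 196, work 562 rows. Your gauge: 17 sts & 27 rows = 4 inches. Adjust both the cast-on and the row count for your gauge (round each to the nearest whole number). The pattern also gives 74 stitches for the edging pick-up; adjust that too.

Cast on 175 stitches; work 506 rows; edging pick-up 66 stitches.

Stitches: 196 × 17/19 = 175.37 → 175.
Rows: 562 × 27/30 = 505.80 → 506.
edging pick-up: 74 × 17/19 = 66.21 → 66.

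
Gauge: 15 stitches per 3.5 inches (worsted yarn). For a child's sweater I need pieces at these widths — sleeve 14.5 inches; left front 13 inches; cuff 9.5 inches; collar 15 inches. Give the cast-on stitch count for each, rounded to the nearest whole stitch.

Rate = 15/3.5 = 4.286 sts per in.
sleeve: 14.5 × 4.286 = 62.14 → 62.
left front: 13 × 4.286 = 55.71 → 56.
cuff: 9.5 × 4.286 = 40.71 → 41.
collar: 15 × 4.286 = 64.29 → 64.

sleeve 62; left front 56; cuff 41; collar 64.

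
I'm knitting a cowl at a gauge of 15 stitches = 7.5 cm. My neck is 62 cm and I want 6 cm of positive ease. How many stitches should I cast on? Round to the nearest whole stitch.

Finished = 62 + 6 = 68 cm.
15 / 7.5 = 2 sts per cm.
68.00 × 2 = 136.00 sts.

136 stitches.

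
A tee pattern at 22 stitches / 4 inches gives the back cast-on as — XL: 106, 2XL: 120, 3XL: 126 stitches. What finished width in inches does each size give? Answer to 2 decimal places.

22/4 = 5.5 sts per in.
XL: 106 / 5.5 = 19.273 → 19.27 in.
2XL: 120 / 5.5 = 21.818 → 21.82 in.
3XL: 126 / 5.5 = 22.909 → 22.91 in.

XL 19.27 inches; 2XL 21.82 inches; 3XL 22.91 inches.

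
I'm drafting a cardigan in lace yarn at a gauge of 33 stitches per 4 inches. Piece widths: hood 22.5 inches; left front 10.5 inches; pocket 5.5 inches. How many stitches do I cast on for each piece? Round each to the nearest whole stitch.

Rate = 33/4 = 8.25 sts per in.
hood: 22.5 × 8.25 = 185.62 → 186.
left front: 10.5 × 8.25 = 86.62 → 87.
pocket: 5.5 × 8.25 = 45.38 → 45.

hood 186; left front 87; pocket 45.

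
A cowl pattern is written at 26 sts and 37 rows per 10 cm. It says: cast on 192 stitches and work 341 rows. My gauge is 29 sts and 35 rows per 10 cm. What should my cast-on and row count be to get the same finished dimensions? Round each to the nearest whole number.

Stitches: 192 × 29/26 = 214.15 → 214.
Rows: 341 × 35/37 = 322.57 → 323.

Cast on 214 stitches; work 323 rows.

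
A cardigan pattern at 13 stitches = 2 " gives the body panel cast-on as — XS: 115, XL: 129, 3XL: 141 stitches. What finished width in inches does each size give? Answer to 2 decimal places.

XS 17.69 inches; XL 19.85 inches; 3XL 21.69 inches.

13/2 = 6.5 sts per in.
XS: 115 / 6.5 = 17.692 → 17.69 in.
XL: 129 / 6.5 = 19.846 → 19.85 in.
3XL: 141 / 6.5 = 21.692 → 21.69 in.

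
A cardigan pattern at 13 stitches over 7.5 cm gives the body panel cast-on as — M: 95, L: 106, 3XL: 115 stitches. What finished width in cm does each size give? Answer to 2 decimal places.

13/7.5 = 1.733 sts per cm.
M: 95 / 1.733 = 54.808 → 54.81 cm.
L: 106 / 1.733 = 61.154 → 61.15 cm.
3XL: 115 / 1.733 = 66.346 → 66.35 cm.

M 54.81 cm; L 61.15 cm; 3XL 66.35 cm.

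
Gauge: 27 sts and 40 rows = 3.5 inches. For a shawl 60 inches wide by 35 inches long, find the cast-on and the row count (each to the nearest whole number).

Stitch gauge = 27/3.5 = 7.714 sts/in; 60 × 7.714 = 462.86 → 463 sts.
Row gauge = 40/3.5 = 11.429 rows/in; 35 × 11.429 = 400.00 → 400 rows.

Cast on 463 stitches and work 400 rows.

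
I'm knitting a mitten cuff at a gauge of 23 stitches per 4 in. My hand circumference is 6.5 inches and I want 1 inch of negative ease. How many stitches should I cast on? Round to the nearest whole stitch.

CO 32 sts.

Finished = 6.5 − 1 = 5.5 in.
23 / 4 = 5.75 sts per inch.
5.50 × 5.75 = 31.62 sts.
→ 32 sts.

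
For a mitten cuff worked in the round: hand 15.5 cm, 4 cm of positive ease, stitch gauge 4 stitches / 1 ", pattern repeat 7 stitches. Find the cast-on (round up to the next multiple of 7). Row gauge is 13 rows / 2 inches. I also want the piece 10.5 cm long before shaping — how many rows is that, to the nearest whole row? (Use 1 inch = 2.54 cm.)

Finished = 15.5 + 4 = 19.5 cm.
19.5 cm × 1/2.54 = 7.68 inches.
4/1 = 4 sts per in; 7.68 × 4 = 30.71 sts.
Next multiple of 7 → 35.
10.5 cm = 4.13 inches; × 6.5 = 26.87 → 27 rows.

Cast on 35 stitches; work 27 rows.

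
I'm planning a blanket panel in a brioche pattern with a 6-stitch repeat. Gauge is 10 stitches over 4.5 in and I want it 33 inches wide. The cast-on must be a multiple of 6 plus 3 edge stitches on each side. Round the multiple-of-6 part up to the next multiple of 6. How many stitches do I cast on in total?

Cast on 78 stitches.

10 / 4.5 = 2.222 sts per inch.
33 × 2.222 = 73.33 sts.
Less 6 edge sts → 67.33 for the repeat.
Next multiple of 6: 72.
Add back 6 edge sts → 78.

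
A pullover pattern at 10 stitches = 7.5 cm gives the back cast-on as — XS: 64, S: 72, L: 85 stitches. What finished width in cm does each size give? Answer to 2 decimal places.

10/7.5 = 1.333 sts per cm.
XS: 64 / 1.333 = 48.000 → 48.00 cm.
S: 72 / 1.333 = 54.000 → 54.00 cm.
L: 85 / 1.333 = 63.750 → 63.75 cm.

XS 48.00 cm; S 54.00 cm; L 63.75 cm.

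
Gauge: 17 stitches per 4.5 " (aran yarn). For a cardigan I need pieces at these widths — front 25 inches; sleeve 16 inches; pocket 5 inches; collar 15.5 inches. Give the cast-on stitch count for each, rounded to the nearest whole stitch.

Rate = 17/4.5 = 3.778 sts per in.
front: 25 × 3.778 = 94.44 → 94.
sleeve: 16 × 3.778 = 60.44 → 60.
pocket: 5 × 3.778 = 18.89 → 19.
collar: 15.5 × 3.778 = 58.56 → 59.

front 94; sleeve 60; pocket 19; collar 59.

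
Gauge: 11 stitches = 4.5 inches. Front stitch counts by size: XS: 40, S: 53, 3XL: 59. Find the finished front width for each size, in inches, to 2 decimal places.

XS 16.36 inches; S 21.68 inches; 3XL 24.14 inches.

11/4.5 = 2.444 sts per in.
XS: 40 / 2.444 = 16.364 → 16.36 in.
S: 53 / 2.444 = 21.682 → 21.68 in.
3XL: 59 / 2.444 = 24.136 → 24.14 in.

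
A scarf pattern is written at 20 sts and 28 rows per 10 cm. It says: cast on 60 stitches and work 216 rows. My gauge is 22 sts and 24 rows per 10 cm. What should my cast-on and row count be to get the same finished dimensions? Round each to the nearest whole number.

Stitches: 60 × 22/20 = 66.00 → 66.
Rows: 216 × 24/28 = 185.14 → 185.

Cast on 66 stitches; work 185 rows.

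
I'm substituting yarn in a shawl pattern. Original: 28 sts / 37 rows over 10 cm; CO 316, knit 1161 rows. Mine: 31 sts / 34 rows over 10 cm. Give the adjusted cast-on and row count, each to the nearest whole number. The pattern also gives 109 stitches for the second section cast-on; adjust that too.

Cast on 350 stitches; work 1067 rows; second section cast-on 121 stitches.

Stitches: 316 × 31/28 = 349.86 → 350.
Rows: 1161 × 34/37 = 1066.86 → 1067.
second section cast-on: 109 × 31/28 = 120.68 → 121.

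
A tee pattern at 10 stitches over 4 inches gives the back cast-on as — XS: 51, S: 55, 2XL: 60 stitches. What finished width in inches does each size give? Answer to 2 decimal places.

XS 20.40 inches; S 22.00 inches; 2XL 24.00 inches.

10/4 = 2.5 sts per in.
XS: 51 / 2.5 = 20.400 → 20.40 in.
S: 55 / 2.5 = 22.000 → 22.00 in.
2XL: 60 / 2.5 = 24.000 → 24.00 in.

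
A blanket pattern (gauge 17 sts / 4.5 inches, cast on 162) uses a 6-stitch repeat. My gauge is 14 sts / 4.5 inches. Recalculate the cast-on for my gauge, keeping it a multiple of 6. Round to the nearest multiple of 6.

162 × 14 / 17 = 133.41.
Nearest multiple of 6: 132.

Cast on 132 stitches.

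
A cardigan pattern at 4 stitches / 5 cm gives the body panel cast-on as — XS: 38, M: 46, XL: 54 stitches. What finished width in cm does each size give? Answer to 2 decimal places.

4/5 = 0.8 sts per cm.
XS: 38 / 0.8 = 47.500 → 47.50 cm.
M: 46 / 0.8 = 57.500 → 57.50 cm.
XL: 54 / 0.8 = 67.500 → 67.50 cm.

XS 47.50 cm; M 57.50 cm; XL 67.50 cm.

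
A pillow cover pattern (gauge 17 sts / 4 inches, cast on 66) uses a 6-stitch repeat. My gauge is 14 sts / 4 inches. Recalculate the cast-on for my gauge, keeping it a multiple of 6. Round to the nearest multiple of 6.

CO 54 sts.

66 × 14 / 17 = 54.35.
Nearest multiple of 6: 54.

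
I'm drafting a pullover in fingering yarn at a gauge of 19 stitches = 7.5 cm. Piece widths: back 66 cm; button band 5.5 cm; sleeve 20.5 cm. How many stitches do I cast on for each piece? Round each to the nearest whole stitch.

back 167; button band 14; sleeve 52.

Rate = 19/7.5 = 2.533 sts per cm.
back: 66 × 2.533 = 167.20 → 167.
button band: 5.5 × 2.533 = 13.93 → 14.
sleeve: 20.5 × 2.533 = 51.93 → 52.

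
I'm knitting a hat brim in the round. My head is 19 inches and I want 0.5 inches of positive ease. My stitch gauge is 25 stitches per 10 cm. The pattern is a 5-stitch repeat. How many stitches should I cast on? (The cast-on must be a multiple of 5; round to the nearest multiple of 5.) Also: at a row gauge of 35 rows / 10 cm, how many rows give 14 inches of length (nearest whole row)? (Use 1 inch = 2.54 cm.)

Cast on 125 stitches; work 124 rows.

Finished = 19 + 0.5 = 19.5 inches.
19.5 inches × 2.54 = 49.53 cm.
25/10 = 2.5 sts per cm; 49.53 × 2.5 = 123.83 sts.
Nearest multiple of 5 → 125.
14 inches = 35.56 cm; × 3.5 = 124.46 → 124 rows.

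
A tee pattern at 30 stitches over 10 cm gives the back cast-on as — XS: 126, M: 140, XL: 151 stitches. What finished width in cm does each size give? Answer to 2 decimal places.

XS 42.00 cm; M 46.67 cm; XL 50.33 cm.

30/10 = 3 sts per cm.
XS: 126 / 3 = 42.000 → 42.00 cm.
M: 140 / 3 = 46.667 → 46.67 cm.
XL: 151 / 3 = 50.333 → 50.33 cm.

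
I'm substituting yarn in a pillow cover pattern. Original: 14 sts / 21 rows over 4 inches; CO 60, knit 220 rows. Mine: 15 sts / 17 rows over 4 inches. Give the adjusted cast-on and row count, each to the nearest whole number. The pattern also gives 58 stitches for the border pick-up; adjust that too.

Stitches: 60 × 15/14 = 64.29 → 64.
Rows: 220 × 17/21 = 178.10 → 178.
border pick-up: 58 × 15/14 = 62.14 → 62.

Cast on 64 stitches; work 178 rows; border pick-up 62 stitches.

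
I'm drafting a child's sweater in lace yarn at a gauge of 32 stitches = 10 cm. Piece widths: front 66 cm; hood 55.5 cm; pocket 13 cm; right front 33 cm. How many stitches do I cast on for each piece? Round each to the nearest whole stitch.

front 211; hood 178; pocket 42; right front 106.

Rate = 32/10 = 3.2 sts per cm.
front: 66 × 3.2 = 211.20 → 211.
hood: 55.5 × 3.2 = 177.60 → 178.
pocket: 13 × 3.2 = 41.60 → 42.
right front: 33 × 3.2 = 105.60 → 106.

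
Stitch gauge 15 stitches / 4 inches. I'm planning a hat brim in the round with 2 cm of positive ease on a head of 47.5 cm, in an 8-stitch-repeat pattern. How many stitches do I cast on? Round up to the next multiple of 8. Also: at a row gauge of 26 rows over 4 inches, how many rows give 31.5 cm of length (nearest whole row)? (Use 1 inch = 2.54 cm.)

Cast on 80 stitches; work 81 rows.

Finished = 47.5 + 2 = 49.5 cm.
49.5 cm × 1/2.54 = 19.49 inches.
15/4 = 3.75 sts per in; 19.49 × 3.75 = 73.08 sts.
Next multiple of 8 → 80.
31.5 cm = 12.40 inches; × 6.5 = 80.61 → 81 rows.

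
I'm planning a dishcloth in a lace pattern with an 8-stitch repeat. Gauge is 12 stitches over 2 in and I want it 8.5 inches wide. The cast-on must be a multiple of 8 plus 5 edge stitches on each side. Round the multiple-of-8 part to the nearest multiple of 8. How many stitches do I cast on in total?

CO 50 sts.

12 / 2 = 6 sts per inch.
8.5 × 6 = 51.00 sts.
Less 10 edge sts → 41.00 for the repeat.
Nearest multiple of 8: 40.
Add back 10 edge sts → 50.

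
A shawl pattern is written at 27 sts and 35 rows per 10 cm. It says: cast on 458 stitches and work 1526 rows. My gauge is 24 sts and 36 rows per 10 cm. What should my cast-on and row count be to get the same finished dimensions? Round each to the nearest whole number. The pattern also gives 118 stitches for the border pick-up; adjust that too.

Cast on 407 stitches; work 1570 rows; border pick-up 105 stitches.

Stitches: 458 × 24/27 = 407.11 → 407.
Rows: 1526 × 36/35 = 1569.60 → 1570.
border pick-up: 118 × 24/27 = 104.89 → 105.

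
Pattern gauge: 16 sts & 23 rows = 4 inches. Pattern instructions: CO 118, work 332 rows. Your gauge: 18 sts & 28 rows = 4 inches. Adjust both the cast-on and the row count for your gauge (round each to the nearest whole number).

Cast on 133 stitches; work 404 rows.

Stitches: 118 × 18/16 = 132.75 → 133.
Rows: 332 × 28/23 = 404.17 → 404.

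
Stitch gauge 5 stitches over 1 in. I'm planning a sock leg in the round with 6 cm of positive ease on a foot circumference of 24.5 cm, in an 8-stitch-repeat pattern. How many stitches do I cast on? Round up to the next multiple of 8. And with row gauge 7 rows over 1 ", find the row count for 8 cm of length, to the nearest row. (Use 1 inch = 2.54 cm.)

Finished = 24.5 + 6 = 30.5 cm.
30.5 cm × 1/2.54 = 12.01 inches.
5/1 = 5 sts per in; 12.01 × 5 = 60.04 sts.
Next multiple of 8 → 64.
8 cm = 3.15 inches; × 7 = 22.05 → 22 rows.

Cast on 64 stitches; work 22 rows.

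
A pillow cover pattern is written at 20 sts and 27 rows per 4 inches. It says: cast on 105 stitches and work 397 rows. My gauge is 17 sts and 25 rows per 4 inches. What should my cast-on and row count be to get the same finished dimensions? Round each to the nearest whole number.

Stitches: 105 × 17/20 = 89.25 → 89.
Rows: 397 × 25/27 = 367.59 → 368.

Cast on 89 stitches; work 368 rows.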